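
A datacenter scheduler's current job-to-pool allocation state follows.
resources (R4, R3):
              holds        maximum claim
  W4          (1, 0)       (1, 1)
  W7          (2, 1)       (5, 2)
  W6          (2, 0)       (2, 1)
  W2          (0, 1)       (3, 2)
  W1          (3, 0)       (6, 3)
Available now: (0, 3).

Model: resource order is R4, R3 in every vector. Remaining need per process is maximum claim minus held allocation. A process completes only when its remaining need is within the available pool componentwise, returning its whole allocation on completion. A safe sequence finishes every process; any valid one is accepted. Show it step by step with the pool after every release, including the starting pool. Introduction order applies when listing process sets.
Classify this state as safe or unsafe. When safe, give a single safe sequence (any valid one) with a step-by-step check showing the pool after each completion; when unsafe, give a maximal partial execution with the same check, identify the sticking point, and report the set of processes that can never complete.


The state is SAFE; one workable sequence: W6, W4, W7, W2, W1.
Key observation: at W7 the run first touches a limit — (3, 1) against (3, 3), exact on a resource it actually requests.
Walking it through:
  pool = (0, 3)
  W6 needs (0, 1) <= (0, 3) -> finishes; pool += (2, 0) = (2, 3)
  W4 needs (0, 1) <= (2, 3) -> finishes; pool += (1, 0) = (3, 3)
  W7 needs (3, 1) <= (3, 3) -> finishes; pool += (2, 1) = (5, 4)
  W2 needs (3, 1) <= (5, 4) -> finishes; pool += (0, 1) = (5, 5)
  W1 needs (3, 3) <= (5, 5) -> finishes; pool += (3, 0) = (8, 5)


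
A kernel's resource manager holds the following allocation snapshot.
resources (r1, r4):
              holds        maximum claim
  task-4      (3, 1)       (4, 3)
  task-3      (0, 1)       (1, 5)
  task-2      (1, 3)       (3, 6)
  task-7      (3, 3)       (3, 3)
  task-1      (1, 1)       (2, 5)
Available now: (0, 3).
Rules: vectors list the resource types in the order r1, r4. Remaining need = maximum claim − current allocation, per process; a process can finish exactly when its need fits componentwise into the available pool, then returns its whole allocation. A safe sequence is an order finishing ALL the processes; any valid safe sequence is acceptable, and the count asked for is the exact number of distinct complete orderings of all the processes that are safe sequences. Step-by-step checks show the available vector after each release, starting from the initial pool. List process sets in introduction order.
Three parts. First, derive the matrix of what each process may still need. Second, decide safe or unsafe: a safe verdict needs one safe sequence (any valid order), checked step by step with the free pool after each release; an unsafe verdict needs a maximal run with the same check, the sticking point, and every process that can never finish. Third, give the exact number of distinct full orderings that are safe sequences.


(1) Remaining need (order r1, r4):
  task-4: (1, 2)
  task-3: (1, 4)
  task-2: (2, 3)
  task-7: (0, 0)
  task-1: (1, 4)
(2) The state is SAFE; one workable sequence: task-7, task-1, task-2, task-4, task-3.
Key observation: every step clears its requested resources with room to spare; the minimum clearance is 2, first at task-1 — (1, 4) vs (3, 6) free.
Check, step by step:
  pool = (0, 3)
  run task-7 (needs (0, 0), free (0, 3)); after release of (3, 3) the pool is (3, 6)
  run task-1 (needs (1, 4), free (3, 6)); after release of (1, 1) the pool is (4, 7)
  run task-2 (needs (2, 3), free (4, 7)); after release of (1, 3) the pool is (5, 10)
  run task-4 (needs (1, 2), free (5, 10)); after release of (3, 1) the pool is (8, 11)
  run task-3 (needs (1, 4), free (8, 11)); after release of (0, 1) the pool is (8, 12)
(3) The exact count: 24 of the possible complete orderings are safe sequences.


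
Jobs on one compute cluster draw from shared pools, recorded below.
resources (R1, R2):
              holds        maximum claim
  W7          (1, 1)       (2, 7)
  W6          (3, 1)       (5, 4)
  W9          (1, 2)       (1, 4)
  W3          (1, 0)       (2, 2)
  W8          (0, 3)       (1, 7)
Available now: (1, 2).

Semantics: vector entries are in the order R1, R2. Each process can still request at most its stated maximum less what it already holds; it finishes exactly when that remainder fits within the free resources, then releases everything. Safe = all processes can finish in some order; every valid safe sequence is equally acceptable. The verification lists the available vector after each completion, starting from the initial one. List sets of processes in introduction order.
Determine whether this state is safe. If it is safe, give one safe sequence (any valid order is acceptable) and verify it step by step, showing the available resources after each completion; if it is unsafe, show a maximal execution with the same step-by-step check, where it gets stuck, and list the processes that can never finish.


SAFE. One safe sequence: W9, W6, W3, W8, W7.
Key observation: the first exact fit in this order is W9 — it needs (0, 2) with (1, 2) free, meeting a requested resource to the last unit.
Verifying each step:
  pool = (1, 2)
  run W9 (needs (0, 2), free (1, 2)); after release of (1, 2) the pool is (2, 4)
  run W6 (needs (2, 3), free (2, 4)); after release of (3, 1) the pool is (5, 5)
  run W3 (needs (1, 2), free (5, 5)); after release of (1, 0) the pool is (6, 5)
  run W8 (needs (1, 4), free (6, 5)); after release of (0, 3) the pool is (6, 8)
  run W7 (needs (1, 6), free (6, 8)); after release of (1, 1) the pool is (7, 9)


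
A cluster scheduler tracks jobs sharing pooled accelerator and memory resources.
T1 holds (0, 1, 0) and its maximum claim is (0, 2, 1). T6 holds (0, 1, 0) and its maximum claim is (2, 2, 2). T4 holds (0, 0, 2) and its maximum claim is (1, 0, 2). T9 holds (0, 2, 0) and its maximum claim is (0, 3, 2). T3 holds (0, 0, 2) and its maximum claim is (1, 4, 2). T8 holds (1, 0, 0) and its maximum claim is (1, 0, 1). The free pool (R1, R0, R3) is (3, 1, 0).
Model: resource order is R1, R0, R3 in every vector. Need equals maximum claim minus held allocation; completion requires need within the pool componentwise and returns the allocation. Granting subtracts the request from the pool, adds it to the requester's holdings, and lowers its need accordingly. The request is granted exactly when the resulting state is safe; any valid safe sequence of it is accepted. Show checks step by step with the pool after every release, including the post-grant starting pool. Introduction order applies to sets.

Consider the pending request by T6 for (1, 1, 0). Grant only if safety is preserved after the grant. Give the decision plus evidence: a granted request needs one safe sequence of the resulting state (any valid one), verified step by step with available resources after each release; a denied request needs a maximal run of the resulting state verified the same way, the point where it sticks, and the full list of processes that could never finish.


GRANT: granting preserves safety; a valid post-grant sequence is T4, T8, T6, T9, T3, T1.
Key observation: post-grant, (2, 0, 0) remains, and an order beginning with T4 completes everyone.
Verifying the post-grant state step by step:
  pool = (2, 0, 0)
  T4 needs (1, 0, 0) <= (2, 0, 0) -> finishes; pool += (0, 0, 2) = (2, 0, 2)
  T8 needs (0, 0, 1) <= (2, 0, 2) -> finishes; pool += (1, 0, 0) = (3, 0, 2)
  T6 needs (1, 0, 2) <= (3, 0, 2) -> finishes; pool += (1, 2, 0) = (4, 2, 2)
  T9 needs (0, 1, 2) <= (4, 2, 2) -> finishes; pool += (0, 2, 0) = (4, 4, 2)
  T3 needs (1, 4, 0) <= (4, 4, 2) -> finishes; pool += (0, 0, 2) = (4, 4, 4)
  T1 needs (0, 1, 1) <= (4, 4, 4) -> finishes; pool += (0, 1, 0) = (4, 5, 4)


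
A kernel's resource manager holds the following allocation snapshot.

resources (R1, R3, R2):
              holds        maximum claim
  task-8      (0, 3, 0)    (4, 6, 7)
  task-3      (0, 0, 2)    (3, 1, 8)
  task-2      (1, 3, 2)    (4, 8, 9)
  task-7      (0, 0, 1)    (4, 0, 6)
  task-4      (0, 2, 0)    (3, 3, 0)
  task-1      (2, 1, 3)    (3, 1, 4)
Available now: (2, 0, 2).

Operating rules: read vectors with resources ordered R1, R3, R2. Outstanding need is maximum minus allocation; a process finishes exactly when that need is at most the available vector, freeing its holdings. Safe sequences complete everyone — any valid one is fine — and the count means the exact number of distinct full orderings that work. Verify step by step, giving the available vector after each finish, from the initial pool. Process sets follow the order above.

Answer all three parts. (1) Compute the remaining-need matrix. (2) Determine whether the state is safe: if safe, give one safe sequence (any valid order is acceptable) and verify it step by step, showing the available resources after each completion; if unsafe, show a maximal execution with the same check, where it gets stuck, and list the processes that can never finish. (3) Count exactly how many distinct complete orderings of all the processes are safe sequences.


(1) Remaining need (order R1, R3, R2):
  task-8: (4, 3, 7)
  task-3: (3, 1, 6)
  task-2: (3, 5, 7)
  task-7: (4, 0, 5)
  task-4: (3, 1, 0)
  task-1: (1, 0, 1)
(2) SAFE — a valid safe sequence is task-1, task-4, task-7, task-3, task-8, task-2.
Key observation: the first exact fit in this order is task-4 — it needs (3, 1, 0) with (4, 1, 5) free, meeting a requested resource to the last unit.
Step-by-step check:
  pool = (2, 0, 2)
  task-1 needs (1, 0, 1) <= (2, 0, 2) -> finishes; pool += (2, 1, 3) = (4, 1, 5)
  task-4 needs (3, 1, 0) <= (4, 1, 5) -> finishes; pool += (0, 2, 0) = (4, 3, 5)
  task-7 needs (4, 0, 5) <= (4, 3, 5) -> finishes; pool += (0, 0, 1) = (4, 3, 6)
  task-3 needs (3, 1, 6) <= (4, 3, 6) -> finishes; pool += (0, 0, 2) = (4, 3, 8)
  task-8 needs (4, 3, 7) <= (4, 3, 8) -> finishes; pool += (0, 3, 0) = (4, 6, 8)
  task-2 needs (3, 5, 7) <= (4, 6, 8) -> finishes; pool += (1, 3, 2) = (5, 9, 10)
(3) The exact count: 3 of the possible complete orderings are safe sequences.


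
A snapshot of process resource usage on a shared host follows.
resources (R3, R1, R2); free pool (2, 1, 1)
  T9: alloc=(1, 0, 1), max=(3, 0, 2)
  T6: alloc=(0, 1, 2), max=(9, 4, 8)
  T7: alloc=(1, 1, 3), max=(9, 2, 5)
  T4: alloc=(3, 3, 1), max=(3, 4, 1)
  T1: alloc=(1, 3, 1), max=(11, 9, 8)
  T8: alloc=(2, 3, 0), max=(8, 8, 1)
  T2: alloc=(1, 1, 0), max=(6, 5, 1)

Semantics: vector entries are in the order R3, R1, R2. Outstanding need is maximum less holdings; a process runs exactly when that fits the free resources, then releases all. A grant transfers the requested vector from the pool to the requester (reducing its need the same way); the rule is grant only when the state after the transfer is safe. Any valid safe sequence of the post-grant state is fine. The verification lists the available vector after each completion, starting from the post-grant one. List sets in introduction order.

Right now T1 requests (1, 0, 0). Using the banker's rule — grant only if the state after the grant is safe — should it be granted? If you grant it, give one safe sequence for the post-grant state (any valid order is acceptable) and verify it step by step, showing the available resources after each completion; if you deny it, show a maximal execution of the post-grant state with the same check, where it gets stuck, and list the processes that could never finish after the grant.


GRANT — the state after the grant stays safe, e.g. via T4, T9, T2, T8, T7, T6, T1.
Key observation: after the grant the pool drops to (1, 1, 1), which still lets T4 finish first and unwind the rest.
Check on the post-grant state, step by step:
  pool = (1, 1, 1)
  run T4 (needs (0, 1, 0), free (1, 1, 1)); after release of (3, 3, 1) the pool is (4, 4, 2)
  run T9 (needs (2, 0, 1), free (4, 4, 2)); after release of (1, 0, 1) the pool is (5, 4, 3)
  run T2 (needs (5, 4, 1), free (5, 4, 3)); after release of (1, 1, 0) the pool is (6, 5, 3)
  run T8 (needs (6, 5, 1), free (6, 5, 3)); after release of (2, 3, 0) the pool is (8, 8, 3)
  run T7 (needs (8, 1, 2), free (8, 8, 3)); after release of (1, 1, 3) the pool is (9, 9, 6)
  run T6 (needs (9, 3, 6), free (9, 9, 6)); after release of (0, 1, 2) the pool is (9, 10, 8)
  run T1 (needs (9, 6, 7), free (9, 10, 8)); after release of (2, 3, 1) the pool is (11, 13, 9)


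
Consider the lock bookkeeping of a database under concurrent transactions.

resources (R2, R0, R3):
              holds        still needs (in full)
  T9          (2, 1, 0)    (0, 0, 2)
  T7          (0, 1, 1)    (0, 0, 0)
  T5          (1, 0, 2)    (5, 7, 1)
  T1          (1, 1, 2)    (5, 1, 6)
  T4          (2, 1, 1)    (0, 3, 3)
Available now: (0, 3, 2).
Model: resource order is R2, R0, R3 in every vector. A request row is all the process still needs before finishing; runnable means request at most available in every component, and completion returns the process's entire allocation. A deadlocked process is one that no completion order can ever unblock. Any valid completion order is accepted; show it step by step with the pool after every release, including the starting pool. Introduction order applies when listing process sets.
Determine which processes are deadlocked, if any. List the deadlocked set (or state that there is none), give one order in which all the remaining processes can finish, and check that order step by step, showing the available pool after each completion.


The deadlocked set is T5 and T1.
Key observation: T7, T9, T4 can finish, but then (4, 6, 4) is all there is, and the blocked group's R2 demands exceed it.
One completion order for the rest: T7, T9, T4. Step-by-step check:
  pool = (0, 3, 2)
  run T7 (needs (0, 0, 0), free (0, 3, 2)); after release of (0, 1, 1) the pool is (0, 4, 3)
  run T9 (needs (0, 0, 2), free (0, 4, 3)); after release of (2, 1, 0) the pool is (2, 5, 3)
  run T4 (needs (0, 3, 3), free (2, 5, 3)); after release of (2, 1, 1) the pool is (4, 6, 4)
The stuck group stays short no matter what:
  T5 still needs (5, 7, 1) but only (4, 6, 4) is free — short on R2 and R0
  T1 still needs (5, 1, 6) but only (4, 6, 4) is free — short on R2 and R3


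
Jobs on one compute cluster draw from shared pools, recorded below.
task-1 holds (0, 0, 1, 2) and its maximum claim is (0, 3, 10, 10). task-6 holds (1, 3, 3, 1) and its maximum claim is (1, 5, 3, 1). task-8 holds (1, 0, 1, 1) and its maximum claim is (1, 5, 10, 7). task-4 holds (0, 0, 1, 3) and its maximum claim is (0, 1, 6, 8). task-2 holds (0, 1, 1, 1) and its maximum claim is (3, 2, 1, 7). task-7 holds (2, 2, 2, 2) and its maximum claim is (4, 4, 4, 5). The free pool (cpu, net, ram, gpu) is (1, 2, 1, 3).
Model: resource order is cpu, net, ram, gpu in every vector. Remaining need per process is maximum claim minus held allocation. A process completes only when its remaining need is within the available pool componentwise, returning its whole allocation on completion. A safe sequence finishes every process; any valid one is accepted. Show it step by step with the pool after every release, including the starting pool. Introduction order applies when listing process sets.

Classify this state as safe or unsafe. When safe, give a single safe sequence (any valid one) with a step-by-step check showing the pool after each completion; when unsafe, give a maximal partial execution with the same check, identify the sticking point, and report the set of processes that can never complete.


UNSAFE.
Key observation: even finishing task-6, task-7, task-2, task-4 leaves just (4, 8, 8, 10) free — too little ram for any of the remaining processes.
Going as far as possible: task-6, task-7, task-2, task-4; after that, nothing fits. Step-by-step check:
  pool = (1, 2, 1, 3)
  run task-6 (needs (0, 2, 0, 0), free (1, 2, 1, 3)); after release of (1, 3, 3, 1) the pool is (2, 5, 4, 4)
  run task-7 (needs (2, 2, 2, 3), free (2, 5, 4, 4)); after release of (2, 2, 2, 2) the pool is (4, 7, 6, 6)
  run task-2 (needs (3, 1, 0, 6), free (4, 7, 6, 6)); after release of (0, 1, 1, 1) the pool is (4, 8, 7, 7)
  run task-4 (needs (0, 1, 5, 5), free (4, 8, 7, 7)); after release of (0, 0, 1, 3) the pool is (4, 8, 8, 10)
  task-1 cannot run: need (0, 3, 9, 8) vs free (4, 8, 8, 10) (insufficient ram)
  task-8 cannot run: need (0, 5, 9, 6) vs free (4, 8, 8, 10) (insufficient ram)
Processes that can never finish: task-1 and task-8.


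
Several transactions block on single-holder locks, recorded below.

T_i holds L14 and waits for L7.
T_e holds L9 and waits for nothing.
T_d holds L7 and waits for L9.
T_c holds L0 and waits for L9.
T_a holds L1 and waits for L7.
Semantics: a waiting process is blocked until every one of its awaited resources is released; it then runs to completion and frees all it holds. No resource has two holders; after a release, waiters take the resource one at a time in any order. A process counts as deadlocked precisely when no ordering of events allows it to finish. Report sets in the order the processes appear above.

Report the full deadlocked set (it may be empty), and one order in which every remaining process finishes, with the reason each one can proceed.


Nothing here is deadlocked.
Key observation: the waits form no ring: some process can always run, and its releases unblock the others one by one.
The rest can finish in the order T_e, T_d, T_i, T_c, T_a.
Check, step by step:
  T_e waits on nothing -> runs at once and releases L9
  run T_d (all its waits — L9 — are resolved); releases L7
  run T_i (all its waits — L7 — are resolved); releases L14
  run T_c (all its waits — L9 — are resolved); releases L0
  run T_a (all its waits — L7 — are resolved); releases L1


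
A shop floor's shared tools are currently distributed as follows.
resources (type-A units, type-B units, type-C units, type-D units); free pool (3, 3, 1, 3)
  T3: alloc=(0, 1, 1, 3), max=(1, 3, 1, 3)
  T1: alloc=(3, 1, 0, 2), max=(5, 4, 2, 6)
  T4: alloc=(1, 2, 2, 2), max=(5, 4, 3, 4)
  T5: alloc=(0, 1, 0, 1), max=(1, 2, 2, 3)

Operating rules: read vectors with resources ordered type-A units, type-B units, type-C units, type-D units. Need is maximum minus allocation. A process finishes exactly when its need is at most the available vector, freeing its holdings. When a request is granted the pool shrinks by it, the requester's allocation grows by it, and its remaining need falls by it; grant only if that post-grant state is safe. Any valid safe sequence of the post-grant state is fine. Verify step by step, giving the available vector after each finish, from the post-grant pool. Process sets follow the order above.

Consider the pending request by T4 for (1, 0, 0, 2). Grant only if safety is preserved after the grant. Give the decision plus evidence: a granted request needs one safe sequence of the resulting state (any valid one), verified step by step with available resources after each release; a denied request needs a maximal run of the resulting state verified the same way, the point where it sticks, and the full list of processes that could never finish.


GRANT. The post-grant state is safe; one safe sequence: T3, T1, T5, T4.
Key observation: the transfer keeps a workable pool ((2, 3, 1, 1)); T3 starts the safe sequence.
Check on the post-grant state, step by step:
  pool = (2, 3, 1, 1)
  run T3 (needs (1, 2, 0, 0), free (2, 3, 1, 1)); after release of (0, 1, 1, 3) the pool is (2, 4, 2, 4)
  run T1 (needs (2, 3, 2, 4), free (2, 4, 2, 4)); after release of (3, 1, 0, 2) the pool is (5, 5, 2, 6)
  run T5 (needs (1, 1, 2, 2), free (5, 5, 2, 6)); after release of (0, 1, 0, 1) the pool is (5, 6, 2, 7)
  run T4 (needs (3, 2, 1, 0), free (5, 6, 2, 7)); after release of (2, 2, 2, 4) the pool is (7, 8, 4, 11)


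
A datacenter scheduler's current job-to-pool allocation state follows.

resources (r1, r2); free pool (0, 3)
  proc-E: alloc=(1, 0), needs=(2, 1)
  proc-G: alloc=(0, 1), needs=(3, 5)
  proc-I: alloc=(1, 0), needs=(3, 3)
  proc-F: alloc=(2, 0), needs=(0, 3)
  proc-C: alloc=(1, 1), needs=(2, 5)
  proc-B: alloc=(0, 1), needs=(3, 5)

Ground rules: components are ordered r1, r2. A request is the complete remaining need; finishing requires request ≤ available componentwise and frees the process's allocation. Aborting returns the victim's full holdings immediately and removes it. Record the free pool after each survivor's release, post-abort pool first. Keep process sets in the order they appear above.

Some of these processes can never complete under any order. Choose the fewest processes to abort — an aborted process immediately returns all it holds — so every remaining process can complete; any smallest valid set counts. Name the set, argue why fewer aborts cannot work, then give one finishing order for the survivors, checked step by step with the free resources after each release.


Minimum abort set: proc-G and proc-C.
Key observation: proc-B could never have finished before the abort; with (1, 2) returned by proc-G and proc-C, it fits at step 4.
Why nothing smaller works — every single abort fails: proc-E alone leaves proc-G blocked (short on r2); proc-G alone leaves proc-C blocked (short on r2); proc-I alone leaves proc-G blocked (short on r2); proc-F alone leaves proc-G blocked (short on r2); proc-C alone leaves proc-G blocked (short on r2); proc-B alone leaves proc-G blocked (short on r2).
The survivors complete as proc-F, proc-E, proc-I, proc-B. Step-by-step check (starting from the post-abort pool):
  pool = (1, 5)
  run proc-F (needs (0, 3), free (1, 5)); after release of (2, 0) the pool is (3, 5)
  run proc-E (needs (2, 1), free (3, 5)); after release of (1, 0) the pool is (4, 5)
  run proc-I (needs (3, 3), free (4, 5)); after release of (1, 0) the pool is (5, 5)
  run proc-B (needs (3, 5), free (5, 5)); after release of (0, 1) the pool is (5, 6)


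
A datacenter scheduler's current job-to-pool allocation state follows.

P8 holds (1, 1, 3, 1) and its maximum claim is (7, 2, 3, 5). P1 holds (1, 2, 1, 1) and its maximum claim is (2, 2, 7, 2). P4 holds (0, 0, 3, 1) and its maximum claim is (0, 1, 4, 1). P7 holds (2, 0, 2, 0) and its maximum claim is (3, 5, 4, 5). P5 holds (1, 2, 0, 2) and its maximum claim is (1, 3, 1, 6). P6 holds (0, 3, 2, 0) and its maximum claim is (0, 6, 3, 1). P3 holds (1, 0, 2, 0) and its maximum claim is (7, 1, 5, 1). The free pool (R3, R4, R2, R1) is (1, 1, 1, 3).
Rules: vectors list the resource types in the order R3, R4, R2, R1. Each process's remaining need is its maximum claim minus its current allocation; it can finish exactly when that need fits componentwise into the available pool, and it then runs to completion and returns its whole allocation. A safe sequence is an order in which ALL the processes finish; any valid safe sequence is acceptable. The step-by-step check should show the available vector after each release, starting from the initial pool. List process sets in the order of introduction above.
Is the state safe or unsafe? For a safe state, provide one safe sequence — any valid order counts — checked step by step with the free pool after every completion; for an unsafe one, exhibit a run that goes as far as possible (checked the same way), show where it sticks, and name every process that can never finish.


The state is UNSAFE.
Key observation: no order helps: past P4, P5, P6, P1, P7, the free pool tops out at (5, 8, 9, 7), below what each blocked process needs in R3.
Going as far as possible: P4, P5, P6, P1, P7; after that, nothing fits. Check, step by step:
  pool = (1, 1, 1, 3)
  run P4 (needs (0, 1, 1, 0), free (1, 1, 1, 3)); after release of (0, 0, 3, 1) the pool is (1, 1, 4, 4)
  run P5 (needs (0, 1, 1, 4), free (1, 1, 4, 4)); after release of (1, 2, 0, 2) the pool is (2, 3, 4, 6)
  run P6 (needs (0, 3, 1, 1), free (2, 3, 4, 6)); after release of (0, 3, 2, 0) the pool is (2, 6, 6, 6)
  run P1 (needs (1, 0, 6, 1), free (2, 6, 6, 6)); after release of (1, 2, 1, 1) the pool is (3, 8, 7, 7)
  run P7 (needs (1, 5, 2, 5), free (3, 8, 7, 7)); after release of (2, 0, 2, 0) the pool is (5, 8, 9, 7)
  P8 still needs (6, 1, 0, 4) but only (5, 8, 9, 7) is free — short on R3
  P3 still needs (6, 1, 3, 1) but only (5, 8, 9, 7) is free — short on R3
Permanently blocked: P8 and P3.


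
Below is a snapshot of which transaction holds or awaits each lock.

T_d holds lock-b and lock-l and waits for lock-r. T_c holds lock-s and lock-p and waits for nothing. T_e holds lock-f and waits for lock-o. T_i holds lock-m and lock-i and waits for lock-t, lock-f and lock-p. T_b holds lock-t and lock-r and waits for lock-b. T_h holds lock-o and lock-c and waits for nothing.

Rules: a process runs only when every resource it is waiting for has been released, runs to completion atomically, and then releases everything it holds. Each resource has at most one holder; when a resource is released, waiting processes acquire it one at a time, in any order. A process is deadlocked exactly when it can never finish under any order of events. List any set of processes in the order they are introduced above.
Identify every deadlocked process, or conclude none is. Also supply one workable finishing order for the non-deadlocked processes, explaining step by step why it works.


Deadlocked: T_d, T_i and T_b.
Key observation: the cycle T_d -> T_b -> T_d can never break — each member waits on the next; T_i waits into the deadlock from upstream.
A valid finishing order for the others: T_h, T_e, T_c.
Verifying each step:
  run T_h (it waits on nothing); releases lock-o and lock-c
  run T_e (all its waits — lock-o — are resolved); releases lock-f
  run T_c (it waits on nothing); releases lock-s and lock-p


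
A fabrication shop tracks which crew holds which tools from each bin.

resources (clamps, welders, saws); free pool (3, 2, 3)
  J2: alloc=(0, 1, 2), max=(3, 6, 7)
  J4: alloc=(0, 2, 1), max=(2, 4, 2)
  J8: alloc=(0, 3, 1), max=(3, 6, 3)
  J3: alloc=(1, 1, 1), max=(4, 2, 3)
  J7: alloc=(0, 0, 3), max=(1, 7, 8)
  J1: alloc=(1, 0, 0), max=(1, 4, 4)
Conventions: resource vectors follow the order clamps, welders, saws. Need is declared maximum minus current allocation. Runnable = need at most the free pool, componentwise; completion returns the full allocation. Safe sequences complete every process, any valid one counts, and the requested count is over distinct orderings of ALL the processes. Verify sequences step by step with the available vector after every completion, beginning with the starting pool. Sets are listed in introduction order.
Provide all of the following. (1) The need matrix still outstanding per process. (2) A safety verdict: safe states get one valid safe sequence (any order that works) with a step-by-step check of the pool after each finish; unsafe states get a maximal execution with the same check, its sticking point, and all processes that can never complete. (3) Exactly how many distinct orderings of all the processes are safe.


(1) Need matrix, components ordered clamps, welders, saws:
  J2: (3, 5, 5)
  J4: (2, 2, 1)
  J8: (3, 3, 2)
  J3: (3, 1, 2)
  J7: (1, 7, 5)
  J1: (0, 4, 4)
(2) SAFE, for example via the order J3, J4, J1, J2, J8, J7.
Key observation: the first exact fit in this order is J3 — it needs (3, 1, 2) with (3, 2, 3) free, meeting a requested resource to the last unit.
Verifying each step:
  pool = (3, 2, 3)
  J3 needs (3, 1, 2) <= (3, 2, 3) -> finishes; pool += (1, 1, 1) = (4, 3, 4)
  J4 needs (2, 2, 1) <= (4, 3, 4) -> finishes; pool += (0, 2, 1) = (4, 5, 5)
  J1 needs (0, 4, 4) <= (4, 5, 5) -> finishes; pool += (1, 0, 0) = (5, 5, 5)
  J2 needs (3, 5, 5) <= (5, 5, 5) -> finishes; pool += (0, 1, 2) = (5, 6, 7)
  J8 needs (3, 3, 2) <= (5, 6, 7) -> finishes; pool += (0, 3, 1) = (5, 9, 8)
  J7 needs (1, 7, 5) <= (5, 9, 8) -> finishes; pool += (0, 0, 3) = (5, 9, 11)
(3) Exactly 73 of the possible complete orderings are safe sequences.


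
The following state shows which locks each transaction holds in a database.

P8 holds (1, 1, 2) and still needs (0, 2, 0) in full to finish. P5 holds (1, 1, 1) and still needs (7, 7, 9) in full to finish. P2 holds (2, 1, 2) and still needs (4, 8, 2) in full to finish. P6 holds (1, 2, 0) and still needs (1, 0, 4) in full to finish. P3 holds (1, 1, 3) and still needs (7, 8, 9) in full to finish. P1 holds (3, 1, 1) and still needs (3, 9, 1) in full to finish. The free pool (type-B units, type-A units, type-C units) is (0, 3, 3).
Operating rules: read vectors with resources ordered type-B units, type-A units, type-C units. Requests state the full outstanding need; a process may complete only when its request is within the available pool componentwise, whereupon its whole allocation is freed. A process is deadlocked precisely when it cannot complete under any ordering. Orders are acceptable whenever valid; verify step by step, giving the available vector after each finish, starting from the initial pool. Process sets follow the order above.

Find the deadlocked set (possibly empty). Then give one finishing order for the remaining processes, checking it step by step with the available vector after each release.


Deadlocked: P5, P2, P3 and P1.
Key observation: P8, P6 can finish, but then (2, 6, 5) is all there is, and the blocked group's type-B units demands exceed it.
The rest can finish in the order P8, P6. Check, step by step:
  pool = (0, 3, 3)
  run P8 (needs (0, 2, 0), free (0, 3, 3)); after release of (1, 1, 2) the pool is (1, 4, 5)
  run P6 (needs (1, 0, 4), free (1, 4, 5)); after release of (1, 2, 0) the pool is (2, 6, 5)
The blocked processes can never fit:
  P5 cannot run: need (7, 7, 9) vs free (2, 6, 5) (insufficient type-B units, type-A units and type-C units)
  P2 cannot run: need (4, 8, 2) vs free (2, 6, 5) (insufficient type-B units and type-A units)
  P3 cannot run: need (7, 8, 9) vs free (2, 6, 5) (insufficient type-B units, type-A units and type-C units)
  P1 cannot run: need (3, 9, 1) vs free (2, 6, 5) (insufficient type-B units and type-A units)


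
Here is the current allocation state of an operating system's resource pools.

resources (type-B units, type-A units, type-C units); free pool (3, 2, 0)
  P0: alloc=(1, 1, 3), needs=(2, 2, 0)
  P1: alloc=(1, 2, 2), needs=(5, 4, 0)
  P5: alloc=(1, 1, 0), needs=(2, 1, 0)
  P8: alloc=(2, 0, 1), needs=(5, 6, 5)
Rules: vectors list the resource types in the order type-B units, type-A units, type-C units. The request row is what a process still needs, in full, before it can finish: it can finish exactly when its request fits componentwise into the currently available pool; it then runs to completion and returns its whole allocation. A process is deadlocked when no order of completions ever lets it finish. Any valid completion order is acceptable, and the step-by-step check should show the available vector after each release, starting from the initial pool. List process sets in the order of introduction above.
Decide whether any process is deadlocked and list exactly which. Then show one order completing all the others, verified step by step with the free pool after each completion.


No process is deadlocked.
Key observation: P5 can run right away; the returned allocation unlocks the remaining processes in turn.
A valid finishing order for the others: P5, P0, P1, P8. Check, step by step:
  pool = (3, 2, 0)
  P5: need (2, 1, 0) fits (3, 2, 0); releases (1, 1, 0), pool now (4, 3, 0)
  P0: need (2, 2, 0) fits (4, 3, 0); releases (1, 1, 3), pool now (5, 4, 3)
  P1: need (5, 4, 0) fits (5, 4, 3); releases (1, 2, 2), pool now (6, 6, 5)
  P8: need (5, 6, 5) fits (6, 6, 5); releases (2, 0, 1), pool now (8, 6, 6)


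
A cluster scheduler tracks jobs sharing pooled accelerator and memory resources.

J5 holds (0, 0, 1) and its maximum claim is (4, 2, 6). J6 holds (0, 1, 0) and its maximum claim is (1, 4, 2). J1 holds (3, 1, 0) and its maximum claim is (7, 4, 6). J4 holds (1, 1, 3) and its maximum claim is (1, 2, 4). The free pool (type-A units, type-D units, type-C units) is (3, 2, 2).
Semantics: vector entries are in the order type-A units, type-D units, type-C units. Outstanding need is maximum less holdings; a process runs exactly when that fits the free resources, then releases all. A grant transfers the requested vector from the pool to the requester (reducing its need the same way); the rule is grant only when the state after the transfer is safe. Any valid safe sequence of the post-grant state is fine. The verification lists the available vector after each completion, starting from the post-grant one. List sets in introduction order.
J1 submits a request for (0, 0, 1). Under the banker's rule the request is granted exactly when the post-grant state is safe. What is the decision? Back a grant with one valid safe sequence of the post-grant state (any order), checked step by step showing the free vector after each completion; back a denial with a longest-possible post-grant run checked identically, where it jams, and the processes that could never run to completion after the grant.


DENY: after the grant no complete ordering would exist.
Key observation: no order helps: past J4, J6, the free pool tops out at (4, 4, 4), below what each blocked process needs in type-C units.
After a pretend grant, a maximal execution: J4, J6 — then nothing else fits. Check, step by step:
  pool = (3, 2, 1)
  run J4 (needs (0, 1, 1), free (3, 2, 1)); after release of (1, 1, 3) the pool is (4, 3, 4)
  run J6 (needs (1, 3, 2), free (4, 3, 4)); after release of (0, 1, 0) the pool is (4, 4, 4)
  J5 cannot run: need (4, 2, 5) vs free (4, 4, 4) (insufficient type-C units)
  J1 cannot run: need (4, 3, 5) vs free (4, 4, 4) (insufficient type-C units)
Post-grant, the permanently blocked set is J5 and J1.


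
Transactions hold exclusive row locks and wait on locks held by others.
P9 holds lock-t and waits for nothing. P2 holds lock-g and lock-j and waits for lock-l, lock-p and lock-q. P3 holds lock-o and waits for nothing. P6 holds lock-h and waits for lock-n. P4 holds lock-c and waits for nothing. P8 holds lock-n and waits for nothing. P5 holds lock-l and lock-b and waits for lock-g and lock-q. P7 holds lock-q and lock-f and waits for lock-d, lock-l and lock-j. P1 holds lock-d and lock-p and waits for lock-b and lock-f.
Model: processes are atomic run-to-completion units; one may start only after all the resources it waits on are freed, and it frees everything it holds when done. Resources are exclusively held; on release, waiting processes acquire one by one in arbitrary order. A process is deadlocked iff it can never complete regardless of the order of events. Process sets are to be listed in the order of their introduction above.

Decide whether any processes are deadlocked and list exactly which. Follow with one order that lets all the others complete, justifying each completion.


Deadlocked set: P2, P5, P7 and P1.
Key observation: the waits loop around P2 -> P5 -> P2 with no way out; P7 and P1 are caught in further circular waits.
One completion order for the rest: P3, P8, P9, P6, P4.
Verifying each step:
  run P3 (it waits on nothing); releases lock-o
  run P8 (it waits on nothing); releases lock-n
  run P9 (it waits on nothing); releases lock-t
  P6 waits on lock-n — all released -> runs and releases lock-h
  run P4 (it waits on nothing); releases lock-c


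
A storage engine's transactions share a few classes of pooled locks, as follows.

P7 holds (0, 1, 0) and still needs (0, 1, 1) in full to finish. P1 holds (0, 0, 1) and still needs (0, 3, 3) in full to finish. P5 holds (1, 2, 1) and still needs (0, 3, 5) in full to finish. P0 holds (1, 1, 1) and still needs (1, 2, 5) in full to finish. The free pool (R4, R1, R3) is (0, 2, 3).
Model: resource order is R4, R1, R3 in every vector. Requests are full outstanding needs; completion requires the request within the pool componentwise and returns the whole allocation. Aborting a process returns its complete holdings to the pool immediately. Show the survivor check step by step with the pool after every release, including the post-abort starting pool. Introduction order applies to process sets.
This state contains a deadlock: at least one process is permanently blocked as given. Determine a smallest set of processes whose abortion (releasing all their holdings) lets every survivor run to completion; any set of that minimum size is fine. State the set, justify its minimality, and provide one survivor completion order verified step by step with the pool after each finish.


The answer: abort P0.
Key observation: no ordering could ever have run P5 before the abort of P0; with (1, 1, 1) back in the pool it fits at step 3.
Minimality: the empty abort set fails — the state is deadlocked as it stands.
The survivors complete as P1, P7, P5. Verifying each step (starting from the post-abort pool):
  pool = (1, 3, 4)
  P1: need (0, 3, 3) fits (1, 3, 4); releases (0, 0, 1), pool now (1, 3, 5)
  P7: need (0, 1, 1) fits (1, 3, 5); releases (0, 1, 0), pool now (1, 4, 5)
  P5: need (0, 3, 5) fits (1, 4, 5); releases (1, 2, 1), pool now (2, 6, 6)


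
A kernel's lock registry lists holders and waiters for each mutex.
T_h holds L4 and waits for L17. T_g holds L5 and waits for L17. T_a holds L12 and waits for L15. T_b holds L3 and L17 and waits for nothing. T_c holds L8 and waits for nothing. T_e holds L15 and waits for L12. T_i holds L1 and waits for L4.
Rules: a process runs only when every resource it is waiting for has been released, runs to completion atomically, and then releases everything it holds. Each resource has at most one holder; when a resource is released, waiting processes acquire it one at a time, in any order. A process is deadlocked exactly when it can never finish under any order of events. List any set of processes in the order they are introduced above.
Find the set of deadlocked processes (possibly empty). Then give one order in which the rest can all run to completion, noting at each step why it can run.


Deadlocked set: T_a and T_e.
Key observation: the wait chain closes on itself along T_a -> T_e -> T_a; no other process is dragged down with it.
A valid finishing order for the others: T_b, T_c, T_h, T_i, T_g.
Step-by-step check:
  T_b waits on nothing -> runs at once and releases L3 and L17
  T_c waits on nothing -> runs at once and releases L8
  T_h: everything it awaited (L17) is free; runs, freeing L4
  T_i: everything it awaited (L4) is free; runs, freeing L1
  T_g: everything it awaited (L17) is free; runs, freeing L5


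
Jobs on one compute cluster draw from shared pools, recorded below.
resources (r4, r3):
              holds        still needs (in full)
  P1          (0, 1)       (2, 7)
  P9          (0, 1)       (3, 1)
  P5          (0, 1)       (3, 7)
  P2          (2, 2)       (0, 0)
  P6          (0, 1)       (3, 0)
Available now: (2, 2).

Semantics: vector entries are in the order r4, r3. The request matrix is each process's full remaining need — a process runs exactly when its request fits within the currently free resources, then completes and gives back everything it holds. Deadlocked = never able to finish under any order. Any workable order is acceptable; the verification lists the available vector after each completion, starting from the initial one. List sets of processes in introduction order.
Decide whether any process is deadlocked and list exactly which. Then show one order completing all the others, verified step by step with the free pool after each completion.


Deadlocked: P1 and P5.
Key observation: no order helps: past P2, P9, P6, the free pool tops out at (4, 6), below what each blocked process needs in r3.
One completion order for the rest: P2, P9, P6. Verifying each step:
  pool = (2, 2)
  run P2 (needs (0, 0), free (2, 2)); after release of (2, 2) the pool is (4, 4)
  run P9 (needs (3, 1), free (4, 4)); after release of (0, 1) the pool is (4, 5)
  run P6 (needs (3, 0), free (4, 5)); after release of (0, 1) the pool is (4, 6)
None of the blocked processes ever fits:
  P1 cannot run: need (2, 7) vs free (4, 6) (insufficient r3)
  P5 cannot run: need (3, 7) vs free (4, 6) (insufficient r3)


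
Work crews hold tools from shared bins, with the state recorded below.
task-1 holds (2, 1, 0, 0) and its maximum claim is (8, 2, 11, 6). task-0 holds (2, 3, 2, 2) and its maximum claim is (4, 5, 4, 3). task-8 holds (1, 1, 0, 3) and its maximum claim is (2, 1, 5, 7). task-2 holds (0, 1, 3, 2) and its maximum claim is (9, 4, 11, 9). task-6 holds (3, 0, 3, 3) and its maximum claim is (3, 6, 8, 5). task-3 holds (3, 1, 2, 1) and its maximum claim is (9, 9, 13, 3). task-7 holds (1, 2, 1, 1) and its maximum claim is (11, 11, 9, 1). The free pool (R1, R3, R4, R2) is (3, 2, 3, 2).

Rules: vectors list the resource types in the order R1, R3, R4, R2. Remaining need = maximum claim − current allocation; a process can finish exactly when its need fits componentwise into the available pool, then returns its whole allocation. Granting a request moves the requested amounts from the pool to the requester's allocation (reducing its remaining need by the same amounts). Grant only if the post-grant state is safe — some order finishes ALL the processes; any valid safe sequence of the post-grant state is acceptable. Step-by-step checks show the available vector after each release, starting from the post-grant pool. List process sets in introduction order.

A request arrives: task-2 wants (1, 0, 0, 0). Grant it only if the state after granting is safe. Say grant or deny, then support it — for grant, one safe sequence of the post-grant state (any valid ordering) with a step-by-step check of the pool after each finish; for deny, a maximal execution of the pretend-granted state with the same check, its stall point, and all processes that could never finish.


GRANT. The post-grant state is safe; one safe sequence: task-0, task-8, task-6, task-2, task-1, task-3, task-7.
Key observation: granting shrinks the pool to (2, 2, 3, 2), yet task-0 still fits and the chain goes through.
Step-by-step check of the post-grant state:
  pool = (2, 2, 3, 2)
  task-0: need (2, 2, 2, 1) fits (2, 2, 3, 2); releases (2, 3, 2, 2), pool now (4, 5, 5, 4)
  task-8: need (1, 0, 5, 4) fits (4, 5, 5, 4); releases (1, 1, 0, 3), pool now (5, 6, 5, 7)
  task-6: need (0, 6, 5, 2) fits (5, 6, 5, 7); releases (3, 0, 3, 3), pool now (8, 6, 8, 10)
  task-2: need (8, 3, 8, 7) fits (8, 6, 8, 10); releases (1, 1, 3, 2), pool now (9, 7, 11, 12)
  task-1: need (6, 1, 11, 6) fits (9, 7, 11, 12); releases (2, 1, 0, 0), pool now (11, 8, 11, 12)
  task-3: need (6, 8, 11, 2) fits (11, 8, 11, 12); releases (3, 1, 2, 1), pool now (14, 9, 13, 13)
  task-7: need (10, 9, 8, 0) fits (14, 9, 13, 13); releases (1, 2, 1, 1), pool now (15, 11, 14, 14)
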